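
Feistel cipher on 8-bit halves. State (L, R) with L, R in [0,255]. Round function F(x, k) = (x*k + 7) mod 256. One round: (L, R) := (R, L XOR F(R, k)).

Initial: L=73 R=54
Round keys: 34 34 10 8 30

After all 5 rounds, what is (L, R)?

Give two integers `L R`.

Answer: 146 208

Derivation:
Round 1 (k=34): L=54 R=122
Round 2 (k=34): L=122 R=13
Round 3 (k=10): L=13 R=243
Round 4 (k=8): L=243 R=146
Round 5 (k=30): L=146 R=208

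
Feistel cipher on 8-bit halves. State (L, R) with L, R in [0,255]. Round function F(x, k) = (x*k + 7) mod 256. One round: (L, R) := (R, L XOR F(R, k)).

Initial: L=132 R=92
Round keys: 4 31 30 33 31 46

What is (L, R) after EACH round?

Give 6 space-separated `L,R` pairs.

Round 1 (k=4): L=92 R=243
Round 2 (k=31): L=243 R=40
Round 3 (k=30): L=40 R=68
Round 4 (k=33): L=68 R=227
Round 5 (k=31): L=227 R=192
Round 6 (k=46): L=192 R=100

Answer: 92,243 243,40 40,68 68,227 227,192 192,100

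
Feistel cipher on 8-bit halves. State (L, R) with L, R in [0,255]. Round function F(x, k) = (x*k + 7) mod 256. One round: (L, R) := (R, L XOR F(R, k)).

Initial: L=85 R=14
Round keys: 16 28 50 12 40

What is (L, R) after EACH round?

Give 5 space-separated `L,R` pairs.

Answer: 14,178 178,113 113,171 171,122 122,188

Derivation:
Round 1 (k=16): L=14 R=178
Round 2 (k=28): L=178 R=113
Round 3 (k=50): L=113 R=171
Round 4 (k=12): L=171 R=122
Round 5 (k=40): L=122 R=188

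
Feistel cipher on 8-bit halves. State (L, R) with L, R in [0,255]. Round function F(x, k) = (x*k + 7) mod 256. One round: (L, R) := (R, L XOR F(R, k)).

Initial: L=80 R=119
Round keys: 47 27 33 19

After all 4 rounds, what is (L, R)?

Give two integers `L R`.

Answer: 87 156

Derivation:
Round 1 (k=47): L=119 R=176
Round 2 (k=27): L=176 R=224
Round 3 (k=33): L=224 R=87
Round 4 (k=19): L=87 R=156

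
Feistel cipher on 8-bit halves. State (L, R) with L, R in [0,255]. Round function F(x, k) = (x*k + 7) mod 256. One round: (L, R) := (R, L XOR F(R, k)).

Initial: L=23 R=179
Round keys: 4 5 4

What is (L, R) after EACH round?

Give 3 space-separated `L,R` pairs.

Round 1 (k=4): L=179 R=196
Round 2 (k=5): L=196 R=104
Round 3 (k=4): L=104 R=99

Answer: 179,196 196,104 104,99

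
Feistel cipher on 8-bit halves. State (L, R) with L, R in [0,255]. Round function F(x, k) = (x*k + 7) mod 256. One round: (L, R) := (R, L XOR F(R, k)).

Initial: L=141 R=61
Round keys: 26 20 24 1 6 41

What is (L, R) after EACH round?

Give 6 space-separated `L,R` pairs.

Round 1 (k=26): L=61 R=180
Round 2 (k=20): L=180 R=42
Round 3 (k=24): L=42 R=67
Round 4 (k=1): L=67 R=96
Round 5 (k=6): L=96 R=4
Round 6 (k=41): L=4 R=203

Answer: 61,180 180,42 42,67 67,96 96,4 4,203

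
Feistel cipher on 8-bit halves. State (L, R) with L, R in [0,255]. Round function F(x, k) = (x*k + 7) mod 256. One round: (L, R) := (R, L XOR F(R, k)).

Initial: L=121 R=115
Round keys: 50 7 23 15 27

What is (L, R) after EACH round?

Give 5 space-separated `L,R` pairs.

Round 1 (k=50): L=115 R=4
Round 2 (k=7): L=4 R=80
Round 3 (k=23): L=80 R=51
Round 4 (k=15): L=51 R=84
Round 5 (k=27): L=84 R=208

Answer: 115,4 4,80 80,51 51,84 84,208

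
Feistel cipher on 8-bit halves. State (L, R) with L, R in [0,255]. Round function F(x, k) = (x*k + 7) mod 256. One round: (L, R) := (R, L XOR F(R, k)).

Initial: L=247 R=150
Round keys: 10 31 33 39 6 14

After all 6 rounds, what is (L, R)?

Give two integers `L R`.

Answer: 91 203

Derivation:
Round 1 (k=10): L=150 R=20
Round 2 (k=31): L=20 R=229
Round 3 (k=33): L=229 R=152
Round 4 (k=39): L=152 R=202
Round 5 (k=6): L=202 R=91
Round 6 (k=14): L=91 R=203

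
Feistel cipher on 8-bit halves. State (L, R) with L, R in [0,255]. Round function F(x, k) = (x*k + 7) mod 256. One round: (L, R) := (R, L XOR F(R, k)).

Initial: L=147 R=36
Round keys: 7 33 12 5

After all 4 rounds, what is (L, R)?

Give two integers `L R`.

Round 1 (k=7): L=36 R=144
Round 2 (k=33): L=144 R=179
Round 3 (k=12): L=179 R=251
Round 4 (k=5): L=251 R=93

Answer: 251 93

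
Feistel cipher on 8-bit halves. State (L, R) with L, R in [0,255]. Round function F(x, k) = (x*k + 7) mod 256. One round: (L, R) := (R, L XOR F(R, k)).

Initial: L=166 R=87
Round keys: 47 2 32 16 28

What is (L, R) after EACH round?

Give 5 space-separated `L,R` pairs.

Round 1 (k=47): L=87 R=166
Round 2 (k=2): L=166 R=4
Round 3 (k=32): L=4 R=33
Round 4 (k=16): L=33 R=19
Round 5 (k=28): L=19 R=58

Answer: 87,166 166,4 4,33 33,19 19,58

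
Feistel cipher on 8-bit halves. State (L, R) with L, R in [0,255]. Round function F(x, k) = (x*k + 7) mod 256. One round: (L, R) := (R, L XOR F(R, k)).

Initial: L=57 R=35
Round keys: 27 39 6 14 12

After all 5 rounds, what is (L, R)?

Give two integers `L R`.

Round 1 (k=27): L=35 R=129
Round 2 (k=39): L=129 R=141
Round 3 (k=6): L=141 R=212
Round 4 (k=14): L=212 R=18
Round 5 (k=12): L=18 R=11

Answer: 18 11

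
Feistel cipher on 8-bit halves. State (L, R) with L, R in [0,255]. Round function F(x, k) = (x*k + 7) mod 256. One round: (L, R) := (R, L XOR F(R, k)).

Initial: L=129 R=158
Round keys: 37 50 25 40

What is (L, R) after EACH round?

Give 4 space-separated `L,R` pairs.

Round 1 (k=37): L=158 R=92
Round 2 (k=50): L=92 R=97
Round 3 (k=25): L=97 R=220
Round 4 (k=40): L=220 R=6

Answer: 158,92 92,97 97,220 220,6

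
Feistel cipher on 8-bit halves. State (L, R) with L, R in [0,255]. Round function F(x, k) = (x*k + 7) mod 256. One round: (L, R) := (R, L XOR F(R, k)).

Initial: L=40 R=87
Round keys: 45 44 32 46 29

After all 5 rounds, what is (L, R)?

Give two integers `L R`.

Answer: 213 85

Derivation:
Round 1 (k=45): L=87 R=122
Round 2 (k=44): L=122 R=168
Round 3 (k=32): L=168 R=125
Round 4 (k=46): L=125 R=213
Round 5 (k=29): L=213 R=85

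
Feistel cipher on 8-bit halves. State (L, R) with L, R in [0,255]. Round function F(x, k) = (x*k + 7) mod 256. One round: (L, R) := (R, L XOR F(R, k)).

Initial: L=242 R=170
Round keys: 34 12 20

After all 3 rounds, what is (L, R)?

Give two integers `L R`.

Round 1 (k=34): L=170 R=105
Round 2 (k=12): L=105 R=89
Round 3 (k=20): L=89 R=146

Answer: 89 146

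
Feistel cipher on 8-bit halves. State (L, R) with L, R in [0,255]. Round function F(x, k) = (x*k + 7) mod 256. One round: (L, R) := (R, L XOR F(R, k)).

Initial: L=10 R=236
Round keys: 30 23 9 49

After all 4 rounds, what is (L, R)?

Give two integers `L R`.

Answer: 72 249

Derivation:
Round 1 (k=30): L=236 R=165
Round 2 (k=23): L=165 R=54
Round 3 (k=9): L=54 R=72
Round 4 (k=49): L=72 R=249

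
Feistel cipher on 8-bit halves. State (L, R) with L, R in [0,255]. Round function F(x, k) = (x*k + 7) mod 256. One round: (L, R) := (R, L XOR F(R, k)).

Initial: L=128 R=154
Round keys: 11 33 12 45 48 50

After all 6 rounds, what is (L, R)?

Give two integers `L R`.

Answer: 253 78

Derivation:
Round 1 (k=11): L=154 R=37
Round 2 (k=33): L=37 R=86
Round 3 (k=12): L=86 R=42
Round 4 (k=45): L=42 R=63
Round 5 (k=48): L=63 R=253
Round 6 (k=50): L=253 R=78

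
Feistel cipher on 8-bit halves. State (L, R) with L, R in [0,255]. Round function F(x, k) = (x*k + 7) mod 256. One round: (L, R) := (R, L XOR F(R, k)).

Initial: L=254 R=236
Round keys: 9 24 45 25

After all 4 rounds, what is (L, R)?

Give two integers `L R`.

Answer: 179 81

Derivation:
Round 1 (k=9): L=236 R=173
Round 2 (k=24): L=173 R=211
Round 3 (k=45): L=211 R=179
Round 4 (k=25): L=179 R=81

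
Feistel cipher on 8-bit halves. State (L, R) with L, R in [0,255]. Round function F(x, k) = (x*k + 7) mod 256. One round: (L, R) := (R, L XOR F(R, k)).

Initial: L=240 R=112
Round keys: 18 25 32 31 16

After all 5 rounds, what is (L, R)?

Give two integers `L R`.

Answer: 1 199

Derivation:
Round 1 (k=18): L=112 R=23
Round 2 (k=25): L=23 R=54
Round 3 (k=32): L=54 R=208
Round 4 (k=31): L=208 R=1
Round 5 (k=16): L=1 R=199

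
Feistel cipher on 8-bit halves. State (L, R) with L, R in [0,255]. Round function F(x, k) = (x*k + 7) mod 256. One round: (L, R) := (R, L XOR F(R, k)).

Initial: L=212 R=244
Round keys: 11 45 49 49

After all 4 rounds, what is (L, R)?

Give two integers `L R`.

Answer: 154 39

Derivation:
Round 1 (k=11): L=244 R=87
Round 2 (k=45): L=87 R=166
Round 3 (k=49): L=166 R=154
Round 4 (k=49): L=154 R=39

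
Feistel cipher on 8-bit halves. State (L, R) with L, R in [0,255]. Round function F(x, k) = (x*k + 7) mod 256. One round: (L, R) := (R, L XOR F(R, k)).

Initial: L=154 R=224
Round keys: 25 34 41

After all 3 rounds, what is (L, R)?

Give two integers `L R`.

Round 1 (k=25): L=224 R=125
Round 2 (k=34): L=125 R=65
Round 3 (k=41): L=65 R=13

Answer: 65 13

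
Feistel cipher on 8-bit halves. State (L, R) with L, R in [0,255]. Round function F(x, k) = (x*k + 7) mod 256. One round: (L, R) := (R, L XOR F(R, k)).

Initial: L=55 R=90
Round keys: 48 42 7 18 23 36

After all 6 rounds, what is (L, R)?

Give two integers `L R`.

Answer: 163 229

Derivation:
Round 1 (k=48): L=90 R=208
Round 2 (k=42): L=208 R=125
Round 3 (k=7): L=125 R=162
Round 4 (k=18): L=162 R=22
Round 5 (k=23): L=22 R=163
Round 6 (k=36): L=163 R=229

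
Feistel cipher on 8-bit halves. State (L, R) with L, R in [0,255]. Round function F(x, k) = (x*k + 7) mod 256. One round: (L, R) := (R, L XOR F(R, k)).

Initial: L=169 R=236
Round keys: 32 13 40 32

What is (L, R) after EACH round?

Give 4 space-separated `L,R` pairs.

Round 1 (k=32): L=236 R=46
Round 2 (k=13): L=46 R=177
Round 3 (k=40): L=177 R=129
Round 4 (k=32): L=129 R=150

Answer: 236,46 46,177 177,129 129,150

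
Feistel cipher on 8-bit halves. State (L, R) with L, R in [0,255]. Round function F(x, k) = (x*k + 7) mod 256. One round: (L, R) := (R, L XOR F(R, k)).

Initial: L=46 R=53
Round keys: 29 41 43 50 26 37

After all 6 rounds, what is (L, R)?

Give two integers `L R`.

Round 1 (k=29): L=53 R=38
Round 2 (k=41): L=38 R=40
Round 3 (k=43): L=40 R=153
Round 4 (k=50): L=153 R=193
Round 5 (k=26): L=193 R=56
Round 6 (k=37): L=56 R=222

Answer: 56 222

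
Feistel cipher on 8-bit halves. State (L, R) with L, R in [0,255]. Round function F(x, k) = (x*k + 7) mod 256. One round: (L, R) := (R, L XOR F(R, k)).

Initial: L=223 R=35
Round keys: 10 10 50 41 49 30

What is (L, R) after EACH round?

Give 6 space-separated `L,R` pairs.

Answer: 35,186 186,104 104,237 237,148 148,182 182,207

Derivation:
Round 1 (k=10): L=35 R=186
Round 2 (k=10): L=186 R=104
Round 3 (k=50): L=104 R=237
Round 4 (k=41): L=237 R=148
Round 5 (k=49): L=148 R=182
Round 6 (k=30): L=182 R=207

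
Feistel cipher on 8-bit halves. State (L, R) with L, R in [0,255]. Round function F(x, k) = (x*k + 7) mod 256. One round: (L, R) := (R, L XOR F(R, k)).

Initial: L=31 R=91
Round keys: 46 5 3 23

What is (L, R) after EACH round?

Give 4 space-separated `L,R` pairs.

Answer: 91,126 126,38 38,7 7,142

Derivation:
Round 1 (k=46): L=91 R=126
Round 2 (k=5): L=126 R=38
Round 3 (k=3): L=38 R=7
Round 4 (k=23): L=7 R=142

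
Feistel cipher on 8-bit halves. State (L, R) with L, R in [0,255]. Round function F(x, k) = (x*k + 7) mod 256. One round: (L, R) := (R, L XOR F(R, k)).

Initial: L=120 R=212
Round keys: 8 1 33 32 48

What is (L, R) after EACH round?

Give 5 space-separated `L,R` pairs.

Answer: 212,223 223,50 50,166 166,245 245,81

Derivation:
Round 1 (k=8): L=212 R=223
Round 2 (k=1): L=223 R=50
Round 3 (k=33): L=50 R=166
Round 4 (k=32): L=166 R=245
Round 5 (k=48): L=245 R=81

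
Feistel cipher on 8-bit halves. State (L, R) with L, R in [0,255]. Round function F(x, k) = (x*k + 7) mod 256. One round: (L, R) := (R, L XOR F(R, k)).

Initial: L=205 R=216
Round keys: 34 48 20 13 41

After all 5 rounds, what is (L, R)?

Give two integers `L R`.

Round 1 (k=34): L=216 R=122
Round 2 (k=48): L=122 R=63
Round 3 (k=20): L=63 R=137
Round 4 (k=13): L=137 R=195
Round 5 (k=41): L=195 R=203

Answer: 195 203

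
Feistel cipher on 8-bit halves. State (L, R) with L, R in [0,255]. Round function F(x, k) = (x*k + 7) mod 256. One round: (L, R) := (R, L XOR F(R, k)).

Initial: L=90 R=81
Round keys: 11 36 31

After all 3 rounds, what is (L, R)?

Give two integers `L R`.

Answer: 54 73

Derivation:
Round 1 (k=11): L=81 R=216
Round 2 (k=36): L=216 R=54
Round 3 (k=31): L=54 R=73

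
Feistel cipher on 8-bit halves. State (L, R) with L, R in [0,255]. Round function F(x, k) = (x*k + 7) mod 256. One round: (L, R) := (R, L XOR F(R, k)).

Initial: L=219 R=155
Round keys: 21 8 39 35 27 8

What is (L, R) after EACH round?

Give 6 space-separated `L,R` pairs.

Round 1 (k=21): L=155 R=101
Round 2 (k=8): L=101 R=180
Round 3 (k=39): L=180 R=22
Round 4 (k=35): L=22 R=189
Round 5 (k=27): L=189 R=224
Round 6 (k=8): L=224 R=186

Answer: 155,101 101,180 180,22 22,189 189,224 224,186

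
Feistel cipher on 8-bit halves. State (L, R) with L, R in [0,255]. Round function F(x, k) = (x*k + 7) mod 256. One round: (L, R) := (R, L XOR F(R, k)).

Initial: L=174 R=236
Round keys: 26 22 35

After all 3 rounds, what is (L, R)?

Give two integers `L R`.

Answer: 17 11

Derivation:
Round 1 (k=26): L=236 R=81
Round 2 (k=22): L=81 R=17
Round 3 (k=35): L=17 R=11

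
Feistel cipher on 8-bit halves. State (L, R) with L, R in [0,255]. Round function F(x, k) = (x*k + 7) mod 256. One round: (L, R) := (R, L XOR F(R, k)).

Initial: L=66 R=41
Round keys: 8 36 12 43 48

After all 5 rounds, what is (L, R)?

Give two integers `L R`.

Round 1 (k=8): L=41 R=13
Round 2 (k=36): L=13 R=242
Round 3 (k=12): L=242 R=82
Round 4 (k=43): L=82 R=63
Round 5 (k=48): L=63 R=133

Answer: 63 133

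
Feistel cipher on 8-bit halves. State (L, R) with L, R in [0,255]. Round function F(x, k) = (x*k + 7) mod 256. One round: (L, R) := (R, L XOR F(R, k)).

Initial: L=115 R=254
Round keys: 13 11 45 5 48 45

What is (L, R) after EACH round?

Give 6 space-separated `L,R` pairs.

Round 1 (k=13): L=254 R=158
Round 2 (k=11): L=158 R=47
Round 3 (k=45): L=47 R=212
Round 4 (k=5): L=212 R=4
Round 5 (k=48): L=4 R=19
Round 6 (k=45): L=19 R=90

Answer: 254,158 158,47 47,212 212,4 4,19 19,90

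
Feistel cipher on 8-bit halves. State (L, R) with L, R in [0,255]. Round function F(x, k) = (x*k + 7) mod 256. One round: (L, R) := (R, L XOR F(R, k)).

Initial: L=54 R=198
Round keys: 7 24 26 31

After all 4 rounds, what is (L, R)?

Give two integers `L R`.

Answer: 246 184

Derivation:
Round 1 (k=7): L=198 R=71
Round 2 (k=24): L=71 R=105
Round 3 (k=26): L=105 R=246
Round 4 (k=31): L=246 R=184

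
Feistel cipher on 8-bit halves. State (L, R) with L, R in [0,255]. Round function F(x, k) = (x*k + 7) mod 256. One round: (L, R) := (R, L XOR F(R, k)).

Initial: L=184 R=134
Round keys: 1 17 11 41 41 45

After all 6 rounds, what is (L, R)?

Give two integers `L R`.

Answer: 28 190

Derivation:
Round 1 (k=1): L=134 R=53
Round 2 (k=17): L=53 R=10
Round 3 (k=11): L=10 R=64
Round 4 (k=41): L=64 R=77
Round 5 (k=41): L=77 R=28
Round 6 (k=45): L=28 R=190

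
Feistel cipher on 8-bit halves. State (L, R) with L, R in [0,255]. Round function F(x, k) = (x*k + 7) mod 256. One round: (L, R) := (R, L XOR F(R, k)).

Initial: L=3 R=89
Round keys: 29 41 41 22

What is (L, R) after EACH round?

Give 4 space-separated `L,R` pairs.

Answer: 89,31 31,167 167,217 217,10

Derivation:
Round 1 (k=29): L=89 R=31
Round 2 (k=41): L=31 R=167
Round 3 (k=41): L=167 R=217
Round 4 (k=22): L=217 R=10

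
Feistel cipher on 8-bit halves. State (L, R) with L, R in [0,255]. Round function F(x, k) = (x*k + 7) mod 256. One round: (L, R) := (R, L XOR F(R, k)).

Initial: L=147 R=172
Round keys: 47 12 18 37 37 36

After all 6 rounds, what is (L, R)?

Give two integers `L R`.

Round 1 (k=47): L=172 R=8
Round 2 (k=12): L=8 R=203
Round 3 (k=18): L=203 R=69
Round 4 (k=37): L=69 R=203
Round 5 (k=37): L=203 R=27
Round 6 (k=36): L=27 R=24

Answer: 27 24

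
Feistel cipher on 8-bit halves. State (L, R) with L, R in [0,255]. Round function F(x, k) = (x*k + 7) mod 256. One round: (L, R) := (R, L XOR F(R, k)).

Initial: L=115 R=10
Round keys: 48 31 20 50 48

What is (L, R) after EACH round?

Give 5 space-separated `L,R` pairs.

Round 1 (k=48): L=10 R=148
Round 2 (k=31): L=148 R=249
Round 3 (k=20): L=249 R=239
Round 4 (k=50): L=239 R=76
Round 5 (k=48): L=76 R=168

Answer: 10,148 148,249 249,239 239,76 76,168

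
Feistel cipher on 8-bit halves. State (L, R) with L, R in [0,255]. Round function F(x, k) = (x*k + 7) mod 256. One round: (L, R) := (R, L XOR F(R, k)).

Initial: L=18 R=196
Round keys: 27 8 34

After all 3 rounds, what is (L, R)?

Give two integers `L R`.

Round 1 (k=27): L=196 R=161
Round 2 (k=8): L=161 R=203
Round 3 (k=34): L=203 R=92

Answer: 203 92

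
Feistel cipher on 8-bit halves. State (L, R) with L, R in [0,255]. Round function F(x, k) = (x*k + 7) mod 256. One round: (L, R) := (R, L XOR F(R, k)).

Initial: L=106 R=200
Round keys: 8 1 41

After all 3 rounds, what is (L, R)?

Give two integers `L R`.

Answer: 252 78

Derivation:
Round 1 (k=8): L=200 R=45
Round 2 (k=1): L=45 R=252
Round 3 (k=41): L=252 R=78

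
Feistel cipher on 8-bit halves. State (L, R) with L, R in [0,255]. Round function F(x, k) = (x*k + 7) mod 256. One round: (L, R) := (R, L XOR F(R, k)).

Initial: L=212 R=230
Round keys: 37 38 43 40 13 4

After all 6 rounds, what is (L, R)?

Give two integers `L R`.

Answer: 106 107

Derivation:
Round 1 (k=37): L=230 R=145
Round 2 (k=38): L=145 R=107
Round 3 (k=43): L=107 R=145
Round 4 (k=40): L=145 R=196
Round 5 (k=13): L=196 R=106
Round 6 (k=4): L=106 R=107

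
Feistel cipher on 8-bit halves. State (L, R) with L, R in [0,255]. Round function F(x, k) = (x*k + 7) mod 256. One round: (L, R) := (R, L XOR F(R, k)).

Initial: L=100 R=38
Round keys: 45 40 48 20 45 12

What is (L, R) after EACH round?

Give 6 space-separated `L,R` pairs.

Answer: 38,209 209,137 137,102 102,118 118,163 163,221

Derivation:
Round 1 (k=45): L=38 R=209
Round 2 (k=40): L=209 R=137
Round 3 (k=48): L=137 R=102
Round 4 (k=20): L=102 R=118
Round 5 (k=45): L=118 R=163
Round 6 (k=12): L=163 R=221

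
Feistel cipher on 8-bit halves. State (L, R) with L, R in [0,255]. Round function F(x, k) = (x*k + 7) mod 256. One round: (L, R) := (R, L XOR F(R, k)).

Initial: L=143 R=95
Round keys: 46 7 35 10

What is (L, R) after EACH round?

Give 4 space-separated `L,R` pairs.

Round 1 (k=46): L=95 R=150
Round 2 (k=7): L=150 R=126
Round 3 (k=35): L=126 R=215
Round 4 (k=10): L=215 R=19

Answer: 95,150 150,126 126,215 215,19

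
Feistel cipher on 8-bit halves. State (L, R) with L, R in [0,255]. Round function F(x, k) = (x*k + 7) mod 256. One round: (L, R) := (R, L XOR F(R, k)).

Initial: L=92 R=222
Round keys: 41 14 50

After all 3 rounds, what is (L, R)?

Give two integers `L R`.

Round 1 (k=41): L=222 R=201
Round 2 (k=14): L=201 R=219
Round 3 (k=50): L=219 R=4

Answer: 219 4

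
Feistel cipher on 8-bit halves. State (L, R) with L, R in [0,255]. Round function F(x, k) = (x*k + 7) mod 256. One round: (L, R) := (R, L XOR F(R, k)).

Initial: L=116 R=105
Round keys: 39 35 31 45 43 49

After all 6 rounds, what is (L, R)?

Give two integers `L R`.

Answer: 198 141

Derivation:
Round 1 (k=39): L=105 R=114
Round 2 (k=35): L=114 R=244
Round 3 (k=31): L=244 R=225
Round 4 (k=45): L=225 R=96
Round 5 (k=43): L=96 R=198
Round 6 (k=49): L=198 R=141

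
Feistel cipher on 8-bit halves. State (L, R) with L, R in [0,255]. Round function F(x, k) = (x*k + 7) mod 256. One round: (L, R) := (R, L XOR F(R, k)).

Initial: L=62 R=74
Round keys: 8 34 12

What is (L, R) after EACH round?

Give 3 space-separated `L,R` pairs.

Round 1 (k=8): L=74 R=105
Round 2 (k=34): L=105 R=179
Round 3 (k=12): L=179 R=2

Answer: 74,105 105,179 179,2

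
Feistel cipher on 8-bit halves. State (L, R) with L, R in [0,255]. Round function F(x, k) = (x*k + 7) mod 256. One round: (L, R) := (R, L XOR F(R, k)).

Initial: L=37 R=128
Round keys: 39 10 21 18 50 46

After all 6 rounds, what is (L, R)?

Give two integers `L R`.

Answer: 83 85

Derivation:
Round 1 (k=39): L=128 R=162
Round 2 (k=10): L=162 R=219
Round 3 (k=21): L=219 R=92
Round 4 (k=18): L=92 R=164
Round 5 (k=50): L=164 R=83
Round 6 (k=46): L=83 R=85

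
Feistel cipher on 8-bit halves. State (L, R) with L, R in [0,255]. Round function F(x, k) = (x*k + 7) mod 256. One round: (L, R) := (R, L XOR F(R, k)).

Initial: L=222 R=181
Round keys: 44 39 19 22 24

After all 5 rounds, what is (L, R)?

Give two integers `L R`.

Round 1 (k=44): L=181 R=253
Round 2 (k=39): L=253 R=39
Round 3 (k=19): L=39 R=17
Round 4 (k=22): L=17 R=90
Round 5 (k=24): L=90 R=102

Answer: 90 102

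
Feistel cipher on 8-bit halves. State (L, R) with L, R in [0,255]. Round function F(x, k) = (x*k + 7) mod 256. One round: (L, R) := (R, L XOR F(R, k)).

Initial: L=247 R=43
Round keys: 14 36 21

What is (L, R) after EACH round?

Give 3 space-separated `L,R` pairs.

Round 1 (k=14): L=43 R=150
Round 2 (k=36): L=150 R=52
Round 3 (k=21): L=52 R=221

Answer: 43,150 150,52 52,221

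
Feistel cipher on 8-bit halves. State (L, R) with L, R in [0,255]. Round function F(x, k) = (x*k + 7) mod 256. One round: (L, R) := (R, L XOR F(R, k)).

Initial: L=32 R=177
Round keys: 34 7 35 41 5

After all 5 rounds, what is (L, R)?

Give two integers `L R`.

Round 1 (k=34): L=177 R=169
Round 2 (k=7): L=169 R=23
Round 3 (k=35): L=23 R=133
Round 4 (k=41): L=133 R=67
Round 5 (k=5): L=67 R=211

Answer: 67 211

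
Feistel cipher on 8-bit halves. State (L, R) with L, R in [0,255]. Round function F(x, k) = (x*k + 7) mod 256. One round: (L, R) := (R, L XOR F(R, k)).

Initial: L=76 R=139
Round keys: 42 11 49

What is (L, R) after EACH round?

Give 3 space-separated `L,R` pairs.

Round 1 (k=42): L=139 R=153
Round 2 (k=11): L=153 R=17
Round 3 (k=49): L=17 R=209

Answer: 139,153 153,17 17,209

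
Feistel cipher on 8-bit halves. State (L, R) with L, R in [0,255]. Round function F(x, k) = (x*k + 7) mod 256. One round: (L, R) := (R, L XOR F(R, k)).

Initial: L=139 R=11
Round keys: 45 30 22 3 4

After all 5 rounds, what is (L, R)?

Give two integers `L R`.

Round 1 (k=45): L=11 R=125
Round 2 (k=30): L=125 R=166
Round 3 (k=22): L=166 R=54
Round 4 (k=3): L=54 R=15
Round 5 (k=4): L=15 R=117

Answer: 15 117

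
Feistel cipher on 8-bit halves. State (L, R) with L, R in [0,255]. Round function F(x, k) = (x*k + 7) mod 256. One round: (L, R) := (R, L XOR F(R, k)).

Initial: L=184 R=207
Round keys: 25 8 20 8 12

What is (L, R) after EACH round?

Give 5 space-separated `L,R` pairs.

Answer: 207,134 134,248 248,225 225,247 247,122

Derivation:
Round 1 (k=25): L=207 R=134
Round 2 (k=8): L=134 R=248
Round 3 (k=20): L=248 R=225
Round 4 (k=8): L=225 R=247
Round 5 (k=12): L=247 R=122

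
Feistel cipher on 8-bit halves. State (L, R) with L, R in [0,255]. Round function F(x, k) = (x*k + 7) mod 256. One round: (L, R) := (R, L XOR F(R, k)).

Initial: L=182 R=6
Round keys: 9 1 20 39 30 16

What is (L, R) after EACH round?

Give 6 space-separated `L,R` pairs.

Round 1 (k=9): L=6 R=139
Round 2 (k=1): L=139 R=148
Round 3 (k=20): L=148 R=28
Round 4 (k=39): L=28 R=223
Round 5 (k=30): L=223 R=53
Round 6 (k=16): L=53 R=136

Answer: 6,139 139,148 148,28 28,223 223,53 53,136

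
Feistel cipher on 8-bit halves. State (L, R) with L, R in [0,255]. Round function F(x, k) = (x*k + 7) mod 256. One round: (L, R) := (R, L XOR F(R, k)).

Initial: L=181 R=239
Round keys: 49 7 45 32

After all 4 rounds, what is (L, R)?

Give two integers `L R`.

Answer: 61 100

Derivation:
Round 1 (k=49): L=239 R=115
Round 2 (k=7): L=115 R=195
Round 3 (k=45): L=195 R=61
Round 4 (k=32): L=61 R=100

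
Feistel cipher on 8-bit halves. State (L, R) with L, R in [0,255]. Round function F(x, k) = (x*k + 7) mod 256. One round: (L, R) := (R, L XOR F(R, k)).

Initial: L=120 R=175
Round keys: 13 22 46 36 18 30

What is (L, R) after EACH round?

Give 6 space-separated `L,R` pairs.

Round 1 (k=13): L=175 R=146
Round 2 (k=22): L=146 R=60
Round 3 (k=46): L=60 R=93
Round 4 (k=36): L=93 R=39
Round 5 (k=18): L=39 R=152
Round 6 (k=30): L=152 R=240

Answer: 175,146 146,60 60,93 93,39 39,152 152,240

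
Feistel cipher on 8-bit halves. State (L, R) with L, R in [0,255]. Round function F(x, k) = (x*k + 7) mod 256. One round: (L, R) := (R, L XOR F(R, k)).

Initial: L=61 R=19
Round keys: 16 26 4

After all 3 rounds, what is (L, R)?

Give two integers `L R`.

Answer: 24 109

Derivation:
Round 1 (k=16): L=19 R=10
Round 2 (k=26): L=10 R=24
Round 3 (k=4): L=24 R=109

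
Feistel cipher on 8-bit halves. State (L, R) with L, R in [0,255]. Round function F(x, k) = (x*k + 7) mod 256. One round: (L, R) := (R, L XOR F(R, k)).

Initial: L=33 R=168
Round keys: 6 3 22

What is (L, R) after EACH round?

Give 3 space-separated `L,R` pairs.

Round 1 (k=6): L=168 R=214
Round 2 (k=3): L=214 R=33
Round 3 (k=22): L=33 R=11

Answer: 168,214 214,33 33,11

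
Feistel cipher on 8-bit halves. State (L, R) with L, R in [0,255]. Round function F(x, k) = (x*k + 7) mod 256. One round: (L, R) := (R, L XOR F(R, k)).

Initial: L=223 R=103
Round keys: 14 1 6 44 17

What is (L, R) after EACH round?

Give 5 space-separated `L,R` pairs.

Round 1 (k=14): L=103 R=118
Round 2 (k=1): L=118 R=26
Round 3 (k=6): L=26 R=213
Round 4 (k=44): L=213 R=185
Round 5 (k=17): L=185 R=133

Answer: 103,118 118,26 26,213 213,185 185,133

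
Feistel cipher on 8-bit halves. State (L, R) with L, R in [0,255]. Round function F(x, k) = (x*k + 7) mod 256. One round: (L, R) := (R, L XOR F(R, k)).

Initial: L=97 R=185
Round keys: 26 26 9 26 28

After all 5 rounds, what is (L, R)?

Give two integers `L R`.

Round 1 (k=26): L=185 R=176
Round 2 (k=26): L=176 R=94
Round 3 (k=9): L=94 R=229
Round 4 (k=26): L=229 R=23
Round 5 (k=28): L=23 R=110

Answer: 23 110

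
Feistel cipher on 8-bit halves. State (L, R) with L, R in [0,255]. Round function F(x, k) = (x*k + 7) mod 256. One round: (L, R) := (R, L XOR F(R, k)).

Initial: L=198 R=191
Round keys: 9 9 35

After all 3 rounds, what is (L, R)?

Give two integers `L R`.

Round 1 (k=9): L=191 R=120
Round 2 (k=9): L=120 R=128
Round 3 (k=35): L=128 R=255

Answer: 128 255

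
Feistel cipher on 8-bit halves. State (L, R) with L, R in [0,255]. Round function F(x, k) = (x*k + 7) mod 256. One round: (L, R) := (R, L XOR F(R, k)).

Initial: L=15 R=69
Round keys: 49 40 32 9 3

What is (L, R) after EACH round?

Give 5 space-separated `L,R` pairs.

Answer: 69,51 51,186 186,116 116,161 161,158

Derivation:
Round 1 (k=49): L=69 R=51
Round 2 (k=40): L=51 R=186
Round 3 (k=32): L=186 R=116
Round 4 (k=9): L=116 R=161
Round 5 (k=3): L=161 R=158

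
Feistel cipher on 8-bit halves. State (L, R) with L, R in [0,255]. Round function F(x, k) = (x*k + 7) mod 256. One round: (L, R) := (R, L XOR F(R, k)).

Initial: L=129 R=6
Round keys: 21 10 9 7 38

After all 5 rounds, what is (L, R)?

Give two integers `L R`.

Answer: 66 175

Derivation:
Round 1 (k=21): L=6 R=4
Round 2 (k=10): L=4 R=41
Round 3 (k=9): L=41 R=124
Round 4 (k=7): L=124 R=66
Round 5 (k=38): L=66 R=175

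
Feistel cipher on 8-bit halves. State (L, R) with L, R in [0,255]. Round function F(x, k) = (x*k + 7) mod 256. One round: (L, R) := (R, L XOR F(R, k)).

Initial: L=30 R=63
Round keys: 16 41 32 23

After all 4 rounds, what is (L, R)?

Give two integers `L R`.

Answer: 14 46

Derivation:
Round 1 (k=16): L=63 R=233
Round 2 (k=41): L=233 R=103
Round 3 (k=32): L=103 R=14
Round 4 (k=23): L=14 R=46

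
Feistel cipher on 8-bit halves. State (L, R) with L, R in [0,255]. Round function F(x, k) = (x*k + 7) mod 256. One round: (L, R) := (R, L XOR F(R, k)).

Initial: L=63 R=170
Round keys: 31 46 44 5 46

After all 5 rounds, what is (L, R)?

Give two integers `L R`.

Answer: 117 60

Derivation:
Round 1 (k=31): L=170 R=162
Round 2 (k=46): L=162 R=137
Round 3 (k=44): L=137 R=49
Round 4 (k=5): L=49 R=117
Round 5 (k=46): L=117 R=60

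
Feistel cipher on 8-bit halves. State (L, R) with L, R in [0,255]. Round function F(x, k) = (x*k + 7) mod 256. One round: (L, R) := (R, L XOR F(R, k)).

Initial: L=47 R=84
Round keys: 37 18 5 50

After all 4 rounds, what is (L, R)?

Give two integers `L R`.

Answer: 138 224

Derivation:
Round 1 (k=37): L=84 R=4
Round 2 (k=18): L=4 R=27
Round 3 (k=5): L=27 R=138
Round 4 (k=50): L=138 R=224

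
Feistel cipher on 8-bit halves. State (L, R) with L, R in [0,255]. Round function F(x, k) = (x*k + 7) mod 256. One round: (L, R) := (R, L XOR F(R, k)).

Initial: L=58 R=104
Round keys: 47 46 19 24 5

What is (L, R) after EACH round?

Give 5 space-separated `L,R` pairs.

Answer: 104,37 37,197 197,131 131,138 138,58

Derivation:
Round 1 (k=47): L=104 R=37
Round 2 (k=46): L=37 R=197
Round 3 (k=19): L=197 R=131
Round 4 (k=24): L=131 R=138
Round 5 (k=5): L=138 R=58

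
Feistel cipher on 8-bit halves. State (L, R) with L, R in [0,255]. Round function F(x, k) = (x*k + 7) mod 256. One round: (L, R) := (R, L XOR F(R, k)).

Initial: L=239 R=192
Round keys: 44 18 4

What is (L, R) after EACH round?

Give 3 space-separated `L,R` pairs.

Answer: 192,232 232,151 151,139

Derivation:
Round 1 (k=44): L=192 R=232
Round 2 (k=18): L=232 R=151
Round 3 (k=4): L=151 R=139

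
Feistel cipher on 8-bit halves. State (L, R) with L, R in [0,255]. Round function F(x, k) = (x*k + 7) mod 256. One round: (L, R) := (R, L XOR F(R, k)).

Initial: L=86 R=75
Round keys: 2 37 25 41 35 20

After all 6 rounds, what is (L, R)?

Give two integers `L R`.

Round 1 (k=2): L=75 R=203
Round 2 (k=37): L=203 R=21
Round 3 (k=25): L=21 R=223
Round 4 (k=41): L=223 R=171
Round 5 (k=35): L=171 R=183
Round 6 (k=20): L=183 R=248

Answer: 183 248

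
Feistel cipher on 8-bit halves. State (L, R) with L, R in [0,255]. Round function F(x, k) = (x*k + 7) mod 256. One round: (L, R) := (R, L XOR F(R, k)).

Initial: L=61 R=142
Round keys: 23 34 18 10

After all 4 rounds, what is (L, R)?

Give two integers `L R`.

Round 1 (k=23): L=142 R=244
Round 2 (k=34): L=244 R=225
Round 3 (k=18): L=225 R=45
Round 4 (k=10): L=45 R=40

Answer: 45 40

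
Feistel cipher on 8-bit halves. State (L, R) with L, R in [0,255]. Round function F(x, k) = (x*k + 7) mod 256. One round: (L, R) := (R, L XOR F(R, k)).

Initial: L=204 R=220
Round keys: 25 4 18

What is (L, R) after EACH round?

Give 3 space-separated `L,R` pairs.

Answer: 220,79 79,159 159,122

Derivation:
Round 1 (k=25): L=220 R=79
Round 2 (k=4): L=79 R=159
Round 3 (k=18): L=159 R=122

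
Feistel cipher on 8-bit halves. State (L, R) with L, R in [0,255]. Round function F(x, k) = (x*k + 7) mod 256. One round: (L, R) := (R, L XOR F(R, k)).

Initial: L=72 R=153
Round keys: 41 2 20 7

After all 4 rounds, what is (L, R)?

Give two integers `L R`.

Round 1 (k=41): L=153 R=192
Round 2 (k=2): L=192 R=30
Round 3 (k=20): L=30 R=159
Round 4 (k=7): L=159 R=126

Answer: 159 126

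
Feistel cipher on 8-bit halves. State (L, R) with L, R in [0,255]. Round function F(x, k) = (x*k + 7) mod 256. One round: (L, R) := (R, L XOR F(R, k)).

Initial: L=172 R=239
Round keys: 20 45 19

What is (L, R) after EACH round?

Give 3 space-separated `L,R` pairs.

Answer: 239,31 31,149 149,9

Derivation:
Round 1 (k=20): L=239 R=31
Round 2 (k=45): L=31 R=149
Round 3 (k=19): L=149 R=9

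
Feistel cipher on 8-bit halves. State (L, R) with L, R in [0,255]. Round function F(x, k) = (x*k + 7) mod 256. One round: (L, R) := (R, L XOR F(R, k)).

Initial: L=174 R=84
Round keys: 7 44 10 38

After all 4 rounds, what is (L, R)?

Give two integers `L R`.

Round 1 (k=7): L=84 R=253
Round 2 (k=44): L=253 R=215
Round 3 (k=10): L=215 R=144
Round 4 (k=38): L=144 R=176

Answer: 144 176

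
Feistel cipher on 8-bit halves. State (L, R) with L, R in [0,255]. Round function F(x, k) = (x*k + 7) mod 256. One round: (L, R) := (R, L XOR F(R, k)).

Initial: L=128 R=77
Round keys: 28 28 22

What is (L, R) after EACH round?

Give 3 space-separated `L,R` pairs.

Answer: 77,243 243,214 214,152

Derivation:
Round 1 (k=28): L=77 R=243
Round 2 (k=28): L=243 R=214
Round 3 (k=22): L=214 R=152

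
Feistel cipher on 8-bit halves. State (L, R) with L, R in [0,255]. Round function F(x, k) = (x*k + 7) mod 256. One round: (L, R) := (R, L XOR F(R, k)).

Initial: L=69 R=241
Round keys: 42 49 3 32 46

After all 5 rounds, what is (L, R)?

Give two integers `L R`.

Round 1 (k=42): L=241 R=212
Round 2 (k=49): L=212 R=106
Round 3 (k=3): L=106 R=145
Round 4 (k=32): L=145 R=77
Round 5 (k=46): L=77 R=76

Answer: 77 76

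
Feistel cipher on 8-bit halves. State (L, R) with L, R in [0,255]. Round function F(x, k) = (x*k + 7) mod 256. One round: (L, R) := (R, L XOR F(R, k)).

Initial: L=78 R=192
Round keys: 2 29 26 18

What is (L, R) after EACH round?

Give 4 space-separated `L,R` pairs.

Answer: 192,201 201,12 12,246 246,95

Derivation:
Round 1 (k=2): L=192 R=201
Round 2 (k=29): L=201 R=12
Round 3 (k=26): L=12 R=246
Round 4 (k=18): L=246 R=95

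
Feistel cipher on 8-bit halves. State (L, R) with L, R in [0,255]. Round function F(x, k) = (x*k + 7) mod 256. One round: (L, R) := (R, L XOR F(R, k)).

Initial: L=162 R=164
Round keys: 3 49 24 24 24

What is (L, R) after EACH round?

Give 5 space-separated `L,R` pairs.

Round 1 (k=3): L=164 R=81
Round 2 (k=49): L=81 R=44
Round 3 (k=24): L=44 R=118
Round 4 (k=24): L=118 R=59
Round 5 (k=24): L=59 R=249

Answer: 164,81 81,44 44,118 118,59 59,249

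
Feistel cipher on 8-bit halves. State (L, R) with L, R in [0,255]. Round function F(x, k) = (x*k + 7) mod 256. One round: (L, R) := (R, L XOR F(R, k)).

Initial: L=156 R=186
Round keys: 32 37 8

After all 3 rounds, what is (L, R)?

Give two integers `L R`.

Answer: 20 124

Derivation:
Round 1 (k=32): L=186 R=219
Round 2 (k=37): L=219 R=20
Round 3 (k=8): L=20 R=124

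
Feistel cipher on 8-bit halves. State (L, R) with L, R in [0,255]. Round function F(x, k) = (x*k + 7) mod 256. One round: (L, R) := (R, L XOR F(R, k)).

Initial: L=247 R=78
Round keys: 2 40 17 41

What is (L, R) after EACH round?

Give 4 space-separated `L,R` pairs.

Round 1 (k=2): L=78 R=84
Round 2 (k=40): L=84 R=105
Round 3 (k=17): L=105 R=84
Round 4 (k=41): L=84 R=18

Answer: 78,84 84,105 105,84 84,18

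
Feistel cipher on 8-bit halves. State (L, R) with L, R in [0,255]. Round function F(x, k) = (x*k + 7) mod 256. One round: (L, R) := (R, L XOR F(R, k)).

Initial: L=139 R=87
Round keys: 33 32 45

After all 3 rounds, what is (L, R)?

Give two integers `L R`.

Round 1 (k=33): L=87 R=181
Round 2 (k=32): L=181 R=240
Round 3 (k=45): L=240 R=130

Answer: 240 130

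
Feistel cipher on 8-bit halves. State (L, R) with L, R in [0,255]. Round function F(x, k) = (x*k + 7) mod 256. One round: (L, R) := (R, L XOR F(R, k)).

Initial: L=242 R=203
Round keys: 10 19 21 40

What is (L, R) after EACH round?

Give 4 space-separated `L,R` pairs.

Answer: 203,7 7,71 71,221 221,200

Derivation:
Round 1 (k=10): L=203 R=7
Round 2 (k=19): L=7 R=71
Round 3 (k=21): L=71 R=221
Round 4 (k=40): L=221 R=200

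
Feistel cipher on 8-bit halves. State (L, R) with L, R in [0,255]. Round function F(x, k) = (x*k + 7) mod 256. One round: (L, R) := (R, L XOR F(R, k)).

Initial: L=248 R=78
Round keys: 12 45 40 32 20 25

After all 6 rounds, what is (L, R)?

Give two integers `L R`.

Round 1 (k=12): L=78 R=87
Round 2 (k=45): L=87 R=28
Round 3 (k=40): L=28 R=48
Round 4 (k=32): L=48 R=27
Round 5 (k=20): L=27 R=19
Round 6 (k=25): L=19 R=249

Answer: 19 249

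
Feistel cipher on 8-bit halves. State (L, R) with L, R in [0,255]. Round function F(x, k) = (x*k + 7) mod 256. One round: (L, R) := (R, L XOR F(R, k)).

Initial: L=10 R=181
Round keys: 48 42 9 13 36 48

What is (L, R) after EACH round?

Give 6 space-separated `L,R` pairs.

Round 1 (k=48): L=181 R=253
Round 2 (k=42): L=253 R=60
Round 3 (k=9): L=60 R=222
Round 4 (k=13): L=222 R=113
Round 5 (k=36): L=113 R=53
Round 6 (k=48): L=53 R=134

Answer: 181,253 253,60 60,222 222,113 113,53 53,134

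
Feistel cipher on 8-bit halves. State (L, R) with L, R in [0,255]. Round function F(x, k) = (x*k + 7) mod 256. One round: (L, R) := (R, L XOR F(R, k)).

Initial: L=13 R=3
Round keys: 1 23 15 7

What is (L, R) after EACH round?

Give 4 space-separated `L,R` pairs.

Round 1 (k=1): L=3 R=7
Round 2 (k=23): L=7 R=171
Round 3 (k=15): L=171 R=11
Round 4 (k=7): L=11 R=255

Answer: 3,7 7,171 171,11 11,255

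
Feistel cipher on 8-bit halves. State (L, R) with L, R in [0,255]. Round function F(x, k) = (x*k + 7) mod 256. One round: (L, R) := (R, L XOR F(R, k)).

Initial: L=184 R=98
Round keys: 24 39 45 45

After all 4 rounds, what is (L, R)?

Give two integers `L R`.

Round 1 (k=24): L=98 R=143
Round 2 (k=39): L=143 R=178
Round 3 (k=45): L=178 R=222
Round 4 (k=45): L=222 R=191

Answer: 222 191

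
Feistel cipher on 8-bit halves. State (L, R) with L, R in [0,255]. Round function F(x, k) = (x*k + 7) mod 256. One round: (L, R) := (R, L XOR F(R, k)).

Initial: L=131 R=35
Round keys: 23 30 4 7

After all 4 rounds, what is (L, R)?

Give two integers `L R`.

Answer: 0 173

Derivation:
Round 1 (k=23): L=35 R=175
Round 2 (k=30): L=175 R=170
Round 3 (k=4): L=170 R=0
Round 4 (k=7): L=0 R=173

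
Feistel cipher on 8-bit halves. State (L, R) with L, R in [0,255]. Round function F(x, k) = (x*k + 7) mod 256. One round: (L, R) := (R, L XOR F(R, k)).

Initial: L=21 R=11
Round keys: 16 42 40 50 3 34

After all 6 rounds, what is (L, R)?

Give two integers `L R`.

Answer: 95 116

Derivation:
Round 1 (k=16): L=11 R=162
Round 2 (k=42): L=162 R=144
Round 3 (k=40): L=144 R=37
Round 4 (k=50): L=37 R=209
Round 5 (k=3): L=209 R=95
Round 6 (k=34): L=95 R=116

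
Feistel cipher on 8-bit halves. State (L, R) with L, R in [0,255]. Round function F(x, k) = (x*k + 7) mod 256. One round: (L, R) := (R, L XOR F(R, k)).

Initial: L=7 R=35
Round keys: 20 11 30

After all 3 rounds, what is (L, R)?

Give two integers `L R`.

Answer: 80 163

Derivation:
Round 1 (k=20): L=35 R=196
Round 2 (k=11): L=196 R=80
Round 3 (k=30): L=80 R=163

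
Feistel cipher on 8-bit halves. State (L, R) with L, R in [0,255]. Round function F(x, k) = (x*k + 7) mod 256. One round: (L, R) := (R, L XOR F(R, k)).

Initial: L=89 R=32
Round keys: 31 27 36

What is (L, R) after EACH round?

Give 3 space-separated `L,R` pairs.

Round 1 (k=31): L=32 R=190
Round 2 (k=27): L=190 R=49
Round 3 (k=36): L=49 R=85

Answer: 32,190 190,49 49,85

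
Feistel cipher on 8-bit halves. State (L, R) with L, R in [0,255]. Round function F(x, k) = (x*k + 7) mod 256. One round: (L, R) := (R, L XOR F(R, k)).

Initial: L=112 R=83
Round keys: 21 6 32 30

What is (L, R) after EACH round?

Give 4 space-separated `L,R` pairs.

Round 1 (k=21): L=83 R=166
Round 2 (k=6): L=166 R=184
Round 3 (k=32): L=184 R=161
Round 4 (k=30): L=161 R=93

Answer: 83,166 166,184 184,161 161,93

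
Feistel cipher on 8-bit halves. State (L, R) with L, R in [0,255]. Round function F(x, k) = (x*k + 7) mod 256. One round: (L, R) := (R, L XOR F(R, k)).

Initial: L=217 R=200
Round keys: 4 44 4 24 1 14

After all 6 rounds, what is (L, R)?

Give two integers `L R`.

Round 1 (k=4): L=200 R=254
Round 2 (k=44): L=254 R=103
Round 3 (k=4): L=103 R=93
Round 4 (k=24): L=93 R=216
Round 5 (k=1): L=216 R=130
Round 6 (k=14): L=130 R=251

Answer: 130 251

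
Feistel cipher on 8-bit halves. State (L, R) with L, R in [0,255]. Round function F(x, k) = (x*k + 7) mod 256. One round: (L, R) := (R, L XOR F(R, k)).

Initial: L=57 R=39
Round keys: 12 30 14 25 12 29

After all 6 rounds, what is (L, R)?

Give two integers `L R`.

Answer: 186 97

Derivation:
Round 1 (k=12): L=39 R=226
Round 2 (k=30): L=226 R=164
Round 3 (k=14): L=164 R=29
Round 4 (k=25): L=29 R=120
Round 5 (k=12): L=120 R=186
Round 6 (k=29): L=186 R=97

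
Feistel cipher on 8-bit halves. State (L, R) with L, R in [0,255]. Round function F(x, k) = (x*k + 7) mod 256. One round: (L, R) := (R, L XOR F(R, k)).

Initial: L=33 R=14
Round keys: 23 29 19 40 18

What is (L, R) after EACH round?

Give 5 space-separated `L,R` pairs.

Round 1 (k=23): L=14 R=104
Round 2 (k=29): L=104 R=193
Round 3 (k=19): L=193 R=50
Round 4 (k=40): L=50 R=22
Round 5 (k=18): L=22 R=161

Answer: 14,104 104,193 193,50 50,22 22,161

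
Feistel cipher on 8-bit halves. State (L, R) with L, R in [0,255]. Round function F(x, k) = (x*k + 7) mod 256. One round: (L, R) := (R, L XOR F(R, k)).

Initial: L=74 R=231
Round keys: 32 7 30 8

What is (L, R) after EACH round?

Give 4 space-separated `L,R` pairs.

Answer: 231,173 173,37 37,240 240,162

Derivation:
Round 1 (k=32): L=231 R=173
Round 2 (k=7): L=173 R=37
Round 3 (k=30): L=37 R=240
Round 4 (k=8): L=240 R=162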